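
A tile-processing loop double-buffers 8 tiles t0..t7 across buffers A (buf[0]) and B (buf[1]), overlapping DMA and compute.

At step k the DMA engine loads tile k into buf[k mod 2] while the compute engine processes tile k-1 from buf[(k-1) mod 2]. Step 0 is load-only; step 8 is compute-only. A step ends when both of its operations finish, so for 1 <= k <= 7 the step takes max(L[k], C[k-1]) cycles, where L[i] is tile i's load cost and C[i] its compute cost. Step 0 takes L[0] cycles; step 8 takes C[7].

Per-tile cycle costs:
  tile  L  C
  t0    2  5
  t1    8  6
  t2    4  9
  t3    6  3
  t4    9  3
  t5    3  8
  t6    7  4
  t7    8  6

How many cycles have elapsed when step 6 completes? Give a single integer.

k=0 load=t0/2c comp=- wait=2 total=2
k=1 load=t1/8c comp=t0/5c wait=8 total=10
k=2 load=t2/4c comp=t1/6c wait=6 total=16
k=3 load=t3/6c comp=t2/9c wait=9 total=25
k=4 load=t4/9c comp=t3/3c wait=9 total=34
k=5 load=t5/3c comp=t4/3c wait=3 total=37
k=6 load=t6/7c comp=t5/8c wait=8 total=45
k=7 load=t7/8c comp=t6/4c wait=8 total=53
k=8 load=- comp=t7/6c wait=6 total=59

end_cycle[6] = 45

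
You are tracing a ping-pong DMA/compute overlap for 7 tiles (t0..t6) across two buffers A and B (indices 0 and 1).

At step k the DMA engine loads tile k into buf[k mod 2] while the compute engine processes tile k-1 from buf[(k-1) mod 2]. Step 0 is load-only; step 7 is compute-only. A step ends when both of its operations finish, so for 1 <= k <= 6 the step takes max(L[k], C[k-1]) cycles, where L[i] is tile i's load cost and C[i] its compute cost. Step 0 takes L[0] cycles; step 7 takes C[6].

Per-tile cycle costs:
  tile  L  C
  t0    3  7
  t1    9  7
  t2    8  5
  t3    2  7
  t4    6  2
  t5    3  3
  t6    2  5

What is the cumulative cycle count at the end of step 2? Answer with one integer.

end_cycle[2] = 20

step 0: L[0]=3 → dur=3, Σ=3 | A=load:t0 B=idle [load-only]
step 1: L[1]=9 C[0]=7 → dur=9, Σ=12 | A=compute:t0 B=load:t1 [load-bound]
step 2: L[2]=8 C[1]=7 → dur=8, Σ=20 | A=load:t2 B=compute:t1 [load-bound]
step 3: L[3]=2 C[2]=5 → dur=5, Σ=25 | A=compute:t2 B=load:t3 [compute-bound]
step 4: L[4]=6 C[3]=7 → dur=7, Σ=32 | A=load:t4 B=compute:t3 [compute-bound]
step 5: L[5]=3 C[4]=2 → dur=3, Σ=35 | A=compute:t4 B=load:t5 [load-bound]
step 6: L[6]=2 C[5]=3 → dur=3, Σ=38 | A=load:t6 B=compute:t5 [compute-bound]
step 7: C[6]=5 → dur=5, Σ=43 | A=compute:t6 B=idle [compute-only]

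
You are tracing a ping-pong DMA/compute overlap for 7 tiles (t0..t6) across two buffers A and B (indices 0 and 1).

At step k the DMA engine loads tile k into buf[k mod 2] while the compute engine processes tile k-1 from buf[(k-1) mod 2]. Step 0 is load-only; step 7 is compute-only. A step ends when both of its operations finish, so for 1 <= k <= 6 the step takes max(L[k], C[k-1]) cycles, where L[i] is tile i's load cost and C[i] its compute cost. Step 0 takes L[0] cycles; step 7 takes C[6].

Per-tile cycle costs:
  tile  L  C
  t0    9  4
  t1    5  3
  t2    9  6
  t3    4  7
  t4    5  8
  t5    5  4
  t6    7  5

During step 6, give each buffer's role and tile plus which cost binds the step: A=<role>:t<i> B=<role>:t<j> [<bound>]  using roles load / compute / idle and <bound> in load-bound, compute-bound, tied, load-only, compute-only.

[0] DMA t0→A (9c) ∥ CU idle ⇒ 9c, clock 9
[1] DMA t1→B (5c) ∥ CU A:t0 (4c) ⇒ 5c, clock 14
[2] DMA t2→A (9c) ∥ CU B:t1 (3c) ⇒ 9c, clock 23
[3] DMA t3→B (4c) ∥ CU A:t2 (6c) ⇒ 6c, clock 29
[4] DMA t4→A (5c) ∥ CU B:t3 (7c) ⇒ 7c, clock 36
[5] DMA t5→B (5c) ∥ CU A:t4 (8c) ⇒ 8c, clock 44
[6] DMA t6→A (7c) ∥ CU B:t5 (4c) ⇒ 7c, clock 51
[7] DMA idle ∥ CU A:t6 (5c) ⇒ 5c, clock 56

step 6: A=load:t6 B=compute:t5 [load-bound]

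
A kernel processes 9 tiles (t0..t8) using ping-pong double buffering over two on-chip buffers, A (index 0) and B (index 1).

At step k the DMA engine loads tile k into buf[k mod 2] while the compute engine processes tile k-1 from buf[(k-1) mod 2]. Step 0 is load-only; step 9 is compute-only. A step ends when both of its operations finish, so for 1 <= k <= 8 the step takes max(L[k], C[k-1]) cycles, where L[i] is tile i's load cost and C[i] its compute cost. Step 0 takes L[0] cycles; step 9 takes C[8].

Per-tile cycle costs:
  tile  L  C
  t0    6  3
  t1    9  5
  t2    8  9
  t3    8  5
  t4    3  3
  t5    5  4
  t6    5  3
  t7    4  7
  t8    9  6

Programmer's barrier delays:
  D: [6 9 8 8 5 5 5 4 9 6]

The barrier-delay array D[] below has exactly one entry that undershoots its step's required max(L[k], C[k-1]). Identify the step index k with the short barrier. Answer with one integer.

[0] required=L[0]=6=6 vs D=6 ok
[1] required=max(L[1]=9,C[0]=3)=9 vs D=9 ok
[2] required=max(L[2]=8,C[1]=5)=8 vs D=8 ok
[3] required=max(L[3]=8,C[2]=9)=9 vs D=8 SHORT
[4] required=max(L[4]=3,C[3]=5)=5 vs D=5 ok
[5] required=max(L[5]=5,C[4]=3)=5 vs D=5 ok
[6] required=max(L[6]=5,C[5]=4)=5 vs D=5 ok
[7] required=max(L[7]=4,C[6]=3)=4 vs D=4 ok
[8] required=max(L[8]=9,C[7]=7)=9 vs D=9 ok
[9] required=C[8]=6=6 vs D=6 ok

hazard at step 3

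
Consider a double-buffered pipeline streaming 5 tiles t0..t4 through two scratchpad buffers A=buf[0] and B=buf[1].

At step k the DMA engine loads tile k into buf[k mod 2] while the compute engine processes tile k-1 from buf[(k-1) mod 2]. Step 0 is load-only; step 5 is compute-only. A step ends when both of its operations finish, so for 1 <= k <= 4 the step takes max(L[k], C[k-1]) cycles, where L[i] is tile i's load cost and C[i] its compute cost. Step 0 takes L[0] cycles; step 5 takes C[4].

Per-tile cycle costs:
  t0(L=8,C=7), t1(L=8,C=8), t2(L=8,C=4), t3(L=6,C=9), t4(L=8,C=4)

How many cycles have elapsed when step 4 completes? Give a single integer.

end_cycle[4] = 39

[0] DMA t0→A (8c) ∥ CU idle ⇒ 8c, clock 8
[1] DMA t1→B (8c) ∥ CU A:t0 (7c) ⇒ 8c, clock 16
[2] DMA t2→A (8c) ∥ CU B:t1 (8c) ⇒ 8c, clock 24
[3] DMA t3→B (6c) ∥ CU A:t2 (4c) ⇒ 6c, clock 30
[4] DMA t4→A (8c) ∥ CU B:t3 (9c) ⇒ 9c, clock 39
[5] DMA idle ∥ CU A:t4 (4c) ⇒ 4c, clock 43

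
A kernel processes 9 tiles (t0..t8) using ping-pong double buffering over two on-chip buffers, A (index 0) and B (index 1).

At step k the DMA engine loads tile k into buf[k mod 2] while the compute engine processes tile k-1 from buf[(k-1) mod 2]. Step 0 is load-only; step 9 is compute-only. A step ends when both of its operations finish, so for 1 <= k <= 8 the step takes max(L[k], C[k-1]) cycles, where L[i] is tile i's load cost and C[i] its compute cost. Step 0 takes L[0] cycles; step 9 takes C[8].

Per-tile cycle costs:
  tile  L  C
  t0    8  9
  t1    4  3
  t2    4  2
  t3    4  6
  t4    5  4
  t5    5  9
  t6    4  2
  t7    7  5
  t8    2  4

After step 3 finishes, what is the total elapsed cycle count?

end_cycle[3] = 25

[0] DMA t0→A (8c) ∥ CU idle ⇒ 8c, clock 8
[1] DMA t1→B (4c) ∥ CU A:t0 (9c) ⇒ 9c, clock 17
[2] DMA t2→A (4c) ∥ CU B:t1 (3c) ⇒ 4c, clock 21
[3] DMA t3→B (4c) ∥ CU A:t2 (2c) ⇒ 4c, clock 25
[4] DMA t4→A (5c) ∥ CU B:t3 (6c) ⇒ 6c, clock 31
[5] DMA t5→B (5c) ∥ CU A:t4 (4c) ⇒ 5c, clock 36
[6] DMA t6→A (4c) ∥ CU B:t5 (9c) ⇒ 9c, clock 45
[7] DMA t7→B (7c) ∥ CU A:t6 (2c) ⇒ 7c, clock 52
[8] DMA t8→A (2c) ∥ CU B:t7 (5c) ⇒ 5c, clock 57
[9] DMA idle ∥ CU A:t8 (4c) ⇒ 4c, clock 61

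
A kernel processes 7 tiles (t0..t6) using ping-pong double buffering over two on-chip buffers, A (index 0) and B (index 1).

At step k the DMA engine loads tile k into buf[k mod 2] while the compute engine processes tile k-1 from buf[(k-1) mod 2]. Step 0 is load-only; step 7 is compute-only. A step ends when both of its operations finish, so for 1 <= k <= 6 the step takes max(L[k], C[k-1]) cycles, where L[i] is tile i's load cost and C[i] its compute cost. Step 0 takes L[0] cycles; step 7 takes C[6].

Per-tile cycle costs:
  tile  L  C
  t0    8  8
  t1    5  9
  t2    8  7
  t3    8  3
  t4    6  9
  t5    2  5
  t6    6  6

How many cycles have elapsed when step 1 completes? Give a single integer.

step 0: L[0]=8 → dur=8, Σ=8 | A=load:t0 B=idle [load-only]
step 1: L[1]=5 C[0]=8 → dur=8, Σ=16 | A=compute:t0 B=load:t1 [compute-bound]
step 2: L[2]=8 C[1]=9 → dur=9, Σ=25 | A=load:t2 B=compute:t1 [compute-bound]
step 3: L[3]=8 C[2]=7 → dur=8, Σ=33 | A=compute:t2 B=load:t3 [load-bound]
step 4: L[4]=6 C[3]=3 → dur=6, Σ=39 | A=load:t4 B=compute:t3 [load-bound]
step 5: L[5]=2 C[4]=9 → dur=9, Σ=48 | A=compute:t4 B=load:t5 [compute-bound]
step 6: L[6]=6 C[5]=5 → dur=6, Σ=54 | A=load:t6 B=compute:t5 [load-bound]
step 7: C[6]=6 → dur=6, Σ=60 | A=compute:t6 B=idle [compute-only]

end_cycle[1] = 16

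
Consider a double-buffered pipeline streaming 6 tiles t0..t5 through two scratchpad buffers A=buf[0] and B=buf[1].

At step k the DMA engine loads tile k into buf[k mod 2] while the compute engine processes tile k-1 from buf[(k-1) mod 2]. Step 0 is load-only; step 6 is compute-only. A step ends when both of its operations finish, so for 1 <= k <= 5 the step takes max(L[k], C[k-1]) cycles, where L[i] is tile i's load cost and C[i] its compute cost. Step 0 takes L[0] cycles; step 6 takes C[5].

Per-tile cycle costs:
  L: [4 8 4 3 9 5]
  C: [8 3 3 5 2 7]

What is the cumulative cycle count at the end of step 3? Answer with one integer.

  0. 4=4c; end=4; A:t0 B:-
  1. max(8,8)=8c; end=12; A:t0 B:t1
  2. max(4,3)=4c; end=16; A:t2 B:t1
  3. max(3,3)=3c; end=19; A:t2 B:t3
  4. max(9,5)=9c; end=28; A:t4 B:t3
  5. max(5,2)=5c; end=33; A:t4 B:t5
  6. 7=7c; end=40; A:t4 B:t5

end_cycle[3] = 19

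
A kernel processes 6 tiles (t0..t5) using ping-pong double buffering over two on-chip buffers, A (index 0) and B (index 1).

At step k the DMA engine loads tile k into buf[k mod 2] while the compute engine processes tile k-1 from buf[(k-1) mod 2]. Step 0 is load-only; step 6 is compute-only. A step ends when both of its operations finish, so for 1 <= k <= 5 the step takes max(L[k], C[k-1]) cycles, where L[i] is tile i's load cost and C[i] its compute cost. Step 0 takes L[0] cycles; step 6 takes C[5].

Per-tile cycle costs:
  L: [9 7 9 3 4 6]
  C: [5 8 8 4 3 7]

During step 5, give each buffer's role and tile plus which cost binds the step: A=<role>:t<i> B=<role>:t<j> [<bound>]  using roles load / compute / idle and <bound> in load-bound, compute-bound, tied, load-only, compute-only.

step 0: L[0]=9 → dur=9, Σ=9 | A=load:t0 B=idle [load-only]
step 1: L[1]=7 C[0]=5 → dur=7, Σ=16 | A=compute:t0 B=load:t1 [load-bound]
step 2: L[2]=9 C[1]=8 → dur=9, Σ=25 | A=load:t2 B=compute:t1 [load-bound]
step 3: L[3]=3 C[2]=8 → dur=8, Σ=33 | A=compute:t2 B=load:t3 [compute-bound]
step 4: L[4]=4 C[3]=4 → dur=4, Σ=37 | A=load:t4 B=compute:t3 [tied]
step 5: L[5]=6 C[4]=3 → dur=6, Σ=43 | A=compute:t4 B=load:t5 [load-bound]
step 6: C[5]=7 → dur=7, Σ=50 | A=idle B=compute:t5 [compute-only]

step 5: A=compute:t4 B=load:t5 [load-bound]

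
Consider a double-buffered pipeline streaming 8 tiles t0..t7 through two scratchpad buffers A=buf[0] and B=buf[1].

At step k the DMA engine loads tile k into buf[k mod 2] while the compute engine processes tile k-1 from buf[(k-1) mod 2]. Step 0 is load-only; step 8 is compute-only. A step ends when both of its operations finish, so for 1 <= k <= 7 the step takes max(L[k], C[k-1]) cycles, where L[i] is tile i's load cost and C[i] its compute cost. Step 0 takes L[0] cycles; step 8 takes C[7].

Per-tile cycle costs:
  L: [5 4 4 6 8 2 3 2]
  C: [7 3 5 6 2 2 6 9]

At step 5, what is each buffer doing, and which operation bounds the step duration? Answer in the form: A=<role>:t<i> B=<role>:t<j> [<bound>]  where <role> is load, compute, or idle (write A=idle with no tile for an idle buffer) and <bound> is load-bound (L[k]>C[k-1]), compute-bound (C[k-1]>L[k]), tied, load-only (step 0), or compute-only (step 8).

k=0 load=t0/5c comp=- wait=5 total=5
k=1 load=t1/4c comp=t0/7c wait=7 total=12
k=2 load=t2/4c comp=t1/3c wait=4 total=16
k=3 load=t3/6c comp=t2/5c wait=6 total=22
k=4 load=t4/8c comp=t3/6c wait=8 total=30
k=5 load=t5/2c comp=t4/2c wait=2 total=32
k=6 load=t6/3c comp=t5/2c wait=3 total=35
k=7 load=t7/2c comp=t6/6c wait=6 total=41
k=8 load=- comp=t7/9c wait=9 total=50

step 5: A=compute:t4 B=load:t5 [tied]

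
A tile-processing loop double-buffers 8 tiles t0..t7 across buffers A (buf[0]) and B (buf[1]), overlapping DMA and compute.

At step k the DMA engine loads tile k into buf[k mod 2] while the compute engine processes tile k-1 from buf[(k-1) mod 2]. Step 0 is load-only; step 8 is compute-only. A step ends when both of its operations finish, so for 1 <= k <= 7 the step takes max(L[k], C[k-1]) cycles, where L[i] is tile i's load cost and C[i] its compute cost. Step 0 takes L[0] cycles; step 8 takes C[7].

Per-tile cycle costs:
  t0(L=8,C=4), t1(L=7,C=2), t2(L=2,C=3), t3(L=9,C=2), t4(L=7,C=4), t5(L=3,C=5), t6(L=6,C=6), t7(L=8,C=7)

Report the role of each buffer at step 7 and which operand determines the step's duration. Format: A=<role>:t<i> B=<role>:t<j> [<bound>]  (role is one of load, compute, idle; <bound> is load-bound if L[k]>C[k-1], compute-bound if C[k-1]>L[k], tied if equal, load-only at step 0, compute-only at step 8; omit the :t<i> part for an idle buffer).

step 7: A=compute:t6 B=load:t7 [load-bound]

  0. 8=8c; end=8; A:t0 B:-
  1. max(7,4)=7c; end=15; A:t0 B:t1
  2. max(2,2)=2c; end=17; A:t2 B:t1
  3. max(9,3)=9c; end=26; A:t2 B:t3
  4. max(7,2)=7c; end=33; A:t4 B:t3
  5. max(3,4)=4c; end=37; A:t4 B:t5
  6. max(6,5)=6c; end=43; A:t6 B:t5
  7. max(8,6)=8c; end=51; A:t6 B:t7
  8. 7=7c; end=58; A:t6 B:t7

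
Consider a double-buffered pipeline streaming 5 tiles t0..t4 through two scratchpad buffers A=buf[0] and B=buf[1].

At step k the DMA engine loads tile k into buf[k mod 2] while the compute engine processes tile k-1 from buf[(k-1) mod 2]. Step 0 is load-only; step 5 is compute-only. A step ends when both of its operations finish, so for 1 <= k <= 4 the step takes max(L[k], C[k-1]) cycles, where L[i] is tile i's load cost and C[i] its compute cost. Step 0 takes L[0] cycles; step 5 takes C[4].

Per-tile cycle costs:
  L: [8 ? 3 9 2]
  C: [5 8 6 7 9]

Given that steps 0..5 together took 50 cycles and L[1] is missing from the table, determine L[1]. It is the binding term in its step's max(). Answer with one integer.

step 0 = dur = L[0]=8 = 8
step 1 = dur = max(L[1]=?, C[0]=5) = L[1]  (unknown; binding)
step 2 = dur = max(L[2]=3, C[1]=8) = 8
step 3 = dur = max(L[3]=9, C[2]=6) = 9
step 4 = dur = max(L[4]=2, C[3]=7) = 7
step 5 = dur = C[4]=9 = 9
sum of known step durations = 41
dur[1] = total - known = 50 - 41 = 9
L[1] is the binding max in step 1, so L[1] = dur[1] = 9

L[1] = 9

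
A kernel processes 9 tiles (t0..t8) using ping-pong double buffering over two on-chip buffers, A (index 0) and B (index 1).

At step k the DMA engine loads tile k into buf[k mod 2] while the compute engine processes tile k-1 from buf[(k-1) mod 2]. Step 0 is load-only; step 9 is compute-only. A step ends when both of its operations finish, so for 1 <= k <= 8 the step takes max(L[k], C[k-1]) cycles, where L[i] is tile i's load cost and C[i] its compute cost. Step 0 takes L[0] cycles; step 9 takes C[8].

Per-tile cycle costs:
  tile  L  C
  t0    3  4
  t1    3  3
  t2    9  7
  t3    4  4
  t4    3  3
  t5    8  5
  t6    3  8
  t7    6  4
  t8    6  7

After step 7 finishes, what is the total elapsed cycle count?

end_cycle[7] = 48

step 0: L[0]=3 → dur=3, Σ=3 | A=load:t0 B=idle [load-only]
step 1: L[1]=3 C[0]=4 → dur=4, Σ=7 | A=compute:t0 B=load:t1 [compute-bound]
step 2: L[2]=9 C[1]=3 → dur=9, Σ=16 | A=load:t2 B=compute:t1 [load-bound]
step 3: L[3]=4 C[2]=7 → dur=7, Σ=23 | A=compute:t2 B=load:t3 [compute-bound]
step 4: L[4]=3 C[3]=4 → dur=4, Σ=27 | A=load:t4 B=compute:t3 [compute-bound]
step 5: L[5]=8 C[4]=3 → dur=8, Σ=35 | A=compute:t4 B=load:t5 [load-bound]
step 6: L[6]=3 C[5]=5 → dur=5, Σ=40 | A=load:t6 B=compute:t5 [compute-bound]
step 7: L[7]=6 C[6]=8 → dur=8, Σ=48 | A=compute:t6 B=load:t7 [compute-bound]
step 8: L[8]=6 C[7]=4 → dur=6, Σ=54 | A=load:t8 B=compute:t7 [load-bound]
step 9: C[8]=7 → dur=7, Σ=61 | A=compute:t8 B=idle [compute-only]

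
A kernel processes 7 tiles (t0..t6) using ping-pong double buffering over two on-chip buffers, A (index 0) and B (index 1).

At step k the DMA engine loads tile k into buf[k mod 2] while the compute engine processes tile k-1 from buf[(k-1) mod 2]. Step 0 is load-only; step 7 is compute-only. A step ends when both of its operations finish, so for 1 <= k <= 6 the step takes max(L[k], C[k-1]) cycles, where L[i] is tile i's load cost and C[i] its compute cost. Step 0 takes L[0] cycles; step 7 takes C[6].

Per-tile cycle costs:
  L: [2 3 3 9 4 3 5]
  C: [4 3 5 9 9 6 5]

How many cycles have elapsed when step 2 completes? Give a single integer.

  0. 2=2c; end=2; A:t0 B:-
  1. max(3,4)=4c; end=6; A:t0 B:t1
  2. max(3,3)=3c; end=9; A:t2 B:t1
  3. max(9,5)=9c; end=18; A:t2 B:t3
  4. max(4,9)=9c; end=27; A:t4 B:t3
  5. max(3,9)=9c; end=36; A:t4 B:t5
  6. max(5,6)=6c; end=42; A:t6 B:t5
  7. 5=5c; end=47; A:t6 B:t5

end_cycle[2] = 9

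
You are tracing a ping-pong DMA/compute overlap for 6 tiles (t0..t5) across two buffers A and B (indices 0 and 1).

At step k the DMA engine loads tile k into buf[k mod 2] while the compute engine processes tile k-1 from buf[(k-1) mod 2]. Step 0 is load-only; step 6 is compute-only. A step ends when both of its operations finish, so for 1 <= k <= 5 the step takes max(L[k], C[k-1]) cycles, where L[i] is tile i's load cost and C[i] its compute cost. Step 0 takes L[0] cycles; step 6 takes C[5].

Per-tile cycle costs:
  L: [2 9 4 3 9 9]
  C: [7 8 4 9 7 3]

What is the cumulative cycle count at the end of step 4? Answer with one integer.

k=0 load=t0/2c comp=- wait=2 total=2
k=1 load=t1/9c comp=t0/7c wait=9 total=11
k=2 load=t2/4c comp=t1/8c wait=8 total=19
k=3 load=t3/3c comp=t2/4c wait=4 total=23
k=4 load=t4/9c comp=t3/9c wait=9 total=32
k=5 load=t5/9c comp=t4/7c wait=9 total=41
k=6 load=- comp=t5/3c wait=3 total=44

end_cycle[4] = 32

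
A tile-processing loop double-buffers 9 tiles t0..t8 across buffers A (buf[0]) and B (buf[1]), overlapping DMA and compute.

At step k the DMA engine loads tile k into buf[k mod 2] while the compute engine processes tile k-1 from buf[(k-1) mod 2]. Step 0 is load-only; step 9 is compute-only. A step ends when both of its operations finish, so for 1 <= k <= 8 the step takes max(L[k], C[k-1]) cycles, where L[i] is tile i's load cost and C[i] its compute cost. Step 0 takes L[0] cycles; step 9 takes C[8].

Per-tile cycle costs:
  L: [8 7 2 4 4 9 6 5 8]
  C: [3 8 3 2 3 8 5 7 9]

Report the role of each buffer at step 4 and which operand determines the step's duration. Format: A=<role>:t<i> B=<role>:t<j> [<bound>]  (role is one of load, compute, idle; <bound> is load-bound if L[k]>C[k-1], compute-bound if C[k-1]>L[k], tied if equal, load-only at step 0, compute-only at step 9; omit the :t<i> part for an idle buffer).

step 4: A=load:t4 B=compute:t3 [load-bound]

step 0: L[0]=8 → dur=8, Σ=8 | A=load:t0 B=idle [load-only]
step 1: L[1]=7 C[0]=3 → dur=7, Σ=15 | A=compute:t0 B=load:t1 [load-bound]
step 2: L[2]=2 C[1]=8 → dur=8, Σ=23 | A=load:t2 B=compute:t1 [compute-bound]
step 3: L[3]=4 C[2]=3 → dur=4, Σ=27 | A=compute:t2 B=load:t3 [load-bound]
step 4: L[4]=4 C[3]=2 → dur=4, Σ=31 | A=load:t4 B=compute:t3 [load-bound]
step 5: L[5]=9 C[4]=3 → dur=9, Σ=40 | A=compute:t4 B=load:t5 [load-bound]
step 6: L[6]=6 C[5]=8 → dur=8, Σ=48 | A=load:t6 B=compute:t5 [compute-bound]
step 7: L[7]=5 C[6]=5 → dur=5, Σ=53 | A=compute:t6 B=load:t7 [tied]
step 8: L[8]=8 C[7]=7 → dur=8, Σ=61 | A=load:t8 B=compute:t7 [load-bound]
step 9: C[8]=9 → dur=9, Σ=70 | A=compute:t8 B=idle [compute-only]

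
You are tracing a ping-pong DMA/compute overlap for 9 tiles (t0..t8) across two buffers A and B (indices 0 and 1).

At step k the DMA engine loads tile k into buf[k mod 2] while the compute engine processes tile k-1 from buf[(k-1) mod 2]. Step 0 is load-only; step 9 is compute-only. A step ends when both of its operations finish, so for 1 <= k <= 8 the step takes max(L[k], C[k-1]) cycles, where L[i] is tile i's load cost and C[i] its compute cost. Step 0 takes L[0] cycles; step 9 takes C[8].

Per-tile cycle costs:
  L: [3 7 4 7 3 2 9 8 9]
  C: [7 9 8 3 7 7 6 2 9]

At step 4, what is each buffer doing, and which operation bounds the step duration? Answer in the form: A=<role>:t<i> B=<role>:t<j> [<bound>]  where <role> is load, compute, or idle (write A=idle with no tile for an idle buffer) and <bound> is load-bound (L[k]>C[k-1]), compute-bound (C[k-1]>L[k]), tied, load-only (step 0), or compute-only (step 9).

step 4: A=load:t4 B=compute:t3 [tied]

  0. 3=3c; end=3; A:t0 B:-
  1. max(7,7)=7c; end=10; A:t0 B:t1
  2. max(4,9)=9c; end=19; A:t2 B:t1
  3. max(7,8)=8c; end=27; A:t2 B:t3
  4. max(3,3)=3c; end=30; A:t4 B:t3
  5. max(2,7)=7c; end=37; A:t4 B:t5
  6. max(9,7)=9c; end=46; A:t6 B:t5
  7. max(8,6)=8c; end=54; A:t6 B:t7
  8. max(9,2)=9c; end=63; A:t8 B:t7
  9. 9=9c; end=72; A:t8 B:t7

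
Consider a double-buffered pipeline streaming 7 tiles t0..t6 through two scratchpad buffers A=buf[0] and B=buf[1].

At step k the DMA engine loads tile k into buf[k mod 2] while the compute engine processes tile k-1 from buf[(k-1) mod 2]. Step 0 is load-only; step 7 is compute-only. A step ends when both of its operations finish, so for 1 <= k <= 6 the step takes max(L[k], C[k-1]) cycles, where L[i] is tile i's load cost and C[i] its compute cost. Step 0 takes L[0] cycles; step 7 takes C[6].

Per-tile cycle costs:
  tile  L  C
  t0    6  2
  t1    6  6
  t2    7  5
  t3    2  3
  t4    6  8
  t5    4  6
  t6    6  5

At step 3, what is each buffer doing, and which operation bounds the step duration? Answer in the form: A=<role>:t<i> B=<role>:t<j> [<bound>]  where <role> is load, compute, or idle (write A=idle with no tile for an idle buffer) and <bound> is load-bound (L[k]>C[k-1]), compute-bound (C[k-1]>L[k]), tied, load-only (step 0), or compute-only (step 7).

step 3: A=compute:t2 B=load:t3 [compute-bound]

[0] DMA t0→A (6c) ∥ CU idle ⇒ 6c, clock 6
[1] DMA t1→B (6c) ∥ CU A:t0 (2c) ⇒ 6c, clock 12
[2] DMA t2→A (7c) ∥ CU B:t1 (6c) ⇒ 7c, clock 19
[3] DMA t3→B (2c) ∥ CU A:t2 (5c) ⇒ 5c, clock 24
[4] DMA t4→A (6c) ∥ CU B:t3 (3c) ⇒ 6c, clock 30
[5] DMA t5→B (4c) ∥ CU A:t4 (8c) ⇒ 8c, clock 38
[6] DMA t6→A (6c) ∥ CU B:t5 (6c) ⇒ 6c, clock 44
[7] DMA idle ∥ CU A:t6 (5c) ⇒ 5c, clock 49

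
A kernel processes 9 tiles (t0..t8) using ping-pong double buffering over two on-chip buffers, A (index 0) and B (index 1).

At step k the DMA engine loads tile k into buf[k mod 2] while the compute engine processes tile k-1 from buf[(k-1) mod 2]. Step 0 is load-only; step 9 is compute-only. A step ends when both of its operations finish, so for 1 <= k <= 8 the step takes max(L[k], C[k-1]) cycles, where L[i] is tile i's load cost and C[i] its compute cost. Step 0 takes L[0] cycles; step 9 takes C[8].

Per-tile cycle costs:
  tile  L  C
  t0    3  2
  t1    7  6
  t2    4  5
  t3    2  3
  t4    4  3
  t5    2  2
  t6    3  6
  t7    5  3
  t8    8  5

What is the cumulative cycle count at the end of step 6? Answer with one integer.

  0. 3=3c; end=3; A:t0 B:-
  1. max(7,2)=7c; end=10; A:t0 B:t1
  2. max(4,6)=6c; end=16; A:t2 B:t1
  3. max(2,5)=5c; end=21; A:t2 B:t3
  4. max(4,3)=4c; end=25; A:t4 B:t3
  5. max(2,3)=3c; end=28; A:t4 B:t5
  6. max(3,2)=3c; end=31; A:t6 B:t5
  7. max(5,6)=6c; end=37; A:t6 B:t7
  8. max(8,3)=8c; end=45; A:t8 B:t7
  9. 5=5c; end=50; A:t8 B:t7

end_cycle[6] = 31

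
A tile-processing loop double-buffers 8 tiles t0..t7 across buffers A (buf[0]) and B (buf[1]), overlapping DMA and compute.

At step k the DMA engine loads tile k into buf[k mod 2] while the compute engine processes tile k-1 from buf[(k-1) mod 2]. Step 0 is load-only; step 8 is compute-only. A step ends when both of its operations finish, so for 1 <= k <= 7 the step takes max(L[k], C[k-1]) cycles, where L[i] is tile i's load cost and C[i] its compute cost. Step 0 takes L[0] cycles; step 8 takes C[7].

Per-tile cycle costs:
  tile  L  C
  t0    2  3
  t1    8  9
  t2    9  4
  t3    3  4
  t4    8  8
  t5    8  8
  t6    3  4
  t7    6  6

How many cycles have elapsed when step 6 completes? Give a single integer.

[0] DMA t0→A (2c) ∥ CU idle ⇒ 2c, clock 2
[1] DMA t1→B (8c) ∥ CU A:t0 (3c) ⇒ 8c, clock 10
[2] DMA t2→A (9c) ∥ CU B:t1 (9c) ⇒ 9c, clock 19
[3] DMA t3→B (3c) ∥ CU A:t2 (4c) ⇒ 4c, clock 23
[4] DMA t4→A (8c) ∥ CU B:t3 (4c) ⇒ 8c, clock 31
[5] DMA t5→B (8c) ∥ CU A:t4 (8c) ⇒ 8c, clock 39
[6] DMA t6→A (3c) ∥ CU B:t5 (8c) ⇒ 8c, clock 47
[7] DMA t7→B (6c) ∥ CU A:t6 (4c) ⇒ 6c, clock 53
[8] DMA idle ∥ CU B:t7 (6c) ⇒ 6c, clock 59

end_cycle[6] = 47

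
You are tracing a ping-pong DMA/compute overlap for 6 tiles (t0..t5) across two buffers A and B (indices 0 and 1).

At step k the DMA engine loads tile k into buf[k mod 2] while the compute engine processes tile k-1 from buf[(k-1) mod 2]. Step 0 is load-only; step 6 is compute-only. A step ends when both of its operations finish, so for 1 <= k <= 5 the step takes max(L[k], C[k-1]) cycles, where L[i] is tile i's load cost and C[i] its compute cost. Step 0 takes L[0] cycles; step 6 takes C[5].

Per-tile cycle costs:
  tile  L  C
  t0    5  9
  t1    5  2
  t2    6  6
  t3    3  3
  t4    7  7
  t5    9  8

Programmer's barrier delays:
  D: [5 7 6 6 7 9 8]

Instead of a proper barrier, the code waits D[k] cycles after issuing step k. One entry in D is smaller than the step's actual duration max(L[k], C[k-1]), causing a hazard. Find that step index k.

k=0 barrier L[0]=5→5c, D[0]=5 ok
k=1 barrier max(L[1]=5,C[0]=9)→9c, D[1]=7 SHORT
k=2 barrier max(L[2]=6,C[1]=2)→6c, D[2]=6 ok
k=3 barrier max(L[3]=3,C[2]=6)→6c, D[3]=6 ok
k=4 barrier max(L[4]=7,C[3]=3)→7c, D[4]=7 ok
k=5 barrier max(L[5]=9,C[4]=7)→9c, D[5]=9 ok
k=6 barrier C[5]=8→8c, D[6]=8 ok

hazard at step 1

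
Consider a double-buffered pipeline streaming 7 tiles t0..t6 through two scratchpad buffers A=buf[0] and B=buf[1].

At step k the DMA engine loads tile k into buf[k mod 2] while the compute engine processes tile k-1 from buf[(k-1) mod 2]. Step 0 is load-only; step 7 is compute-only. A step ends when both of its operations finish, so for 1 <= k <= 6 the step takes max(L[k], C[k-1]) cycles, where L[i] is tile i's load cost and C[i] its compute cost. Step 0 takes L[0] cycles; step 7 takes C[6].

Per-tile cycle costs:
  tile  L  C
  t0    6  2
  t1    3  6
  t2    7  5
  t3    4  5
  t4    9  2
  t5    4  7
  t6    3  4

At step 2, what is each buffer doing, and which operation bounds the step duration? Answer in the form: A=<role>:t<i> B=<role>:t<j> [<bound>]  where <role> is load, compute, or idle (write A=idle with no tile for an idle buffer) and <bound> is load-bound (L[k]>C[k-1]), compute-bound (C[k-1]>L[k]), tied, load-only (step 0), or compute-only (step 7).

k=0 load=t0/6c comp=- wait=6 total=6
k=1 load=t1/3c comp=t0/2c wait=3 total=9
k=2 load=t2/7c comp=t1/6c wait=7 total=16
k=3 load=t3/4c comp=t2/5c wait=5 total=21
k=4 load=t4/9c comp=t3/5c wait=9 total=30
k=5 load=t5/4c comp=t4/2c wait=4 total=34
k=6 load=t6/3c comp=t5/7c wait=7 total=41
k=7 load=- comp=t6/4c wait=4 total=45

step 2: A=load:t2 B=compute:t1 [load-bound]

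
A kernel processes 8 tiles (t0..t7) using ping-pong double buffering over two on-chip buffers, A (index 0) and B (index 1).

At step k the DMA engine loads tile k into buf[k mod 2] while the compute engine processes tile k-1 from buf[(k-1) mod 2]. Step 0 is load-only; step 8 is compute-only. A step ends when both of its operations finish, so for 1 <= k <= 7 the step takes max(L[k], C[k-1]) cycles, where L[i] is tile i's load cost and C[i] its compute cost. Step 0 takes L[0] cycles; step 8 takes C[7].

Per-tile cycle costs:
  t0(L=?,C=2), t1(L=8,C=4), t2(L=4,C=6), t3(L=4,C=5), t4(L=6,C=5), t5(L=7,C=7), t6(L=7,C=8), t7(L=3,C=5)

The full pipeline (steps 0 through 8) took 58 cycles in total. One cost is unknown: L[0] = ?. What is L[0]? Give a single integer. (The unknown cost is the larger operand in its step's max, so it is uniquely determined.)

L[0] = 7

step 0: dur = L[0]=? = L[0]  (unknown; binding)
step 1: dur = max(L[1]=8, C[0]=2) = 8
step 2: dur = max(L[2]=4, C[1]=4) = 4
step 3: dur = max(L[3]=4, C[2]=6) = 6
step 4: dur = max(L[4]=6, C[3]=5) = 6
step 5: dur = max(L[5]=7, C[4]=5) = 7
step 6: dur = max(L[6]=7, C[5]=7) = 7
step 7: dur = max(L[7]=3, C[6]=8) = 8
step 8: dur = C[7]=5 = 5
sum of known step durations = 51
dur[0] = total - known = 58 - 51 = 7
L[0] is the binding max in step 0, so L[0] = dur[0] = 7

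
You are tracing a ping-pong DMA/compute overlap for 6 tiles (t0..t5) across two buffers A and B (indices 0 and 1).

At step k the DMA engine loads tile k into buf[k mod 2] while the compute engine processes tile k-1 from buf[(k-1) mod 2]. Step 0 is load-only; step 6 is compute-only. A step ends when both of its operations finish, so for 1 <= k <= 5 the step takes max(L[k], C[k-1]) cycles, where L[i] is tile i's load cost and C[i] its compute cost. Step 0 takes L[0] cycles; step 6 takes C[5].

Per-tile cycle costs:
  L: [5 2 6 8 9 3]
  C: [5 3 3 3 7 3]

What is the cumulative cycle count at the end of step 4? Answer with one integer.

end_cycle[4] = 33

[0] DMA t0→A (5c) ∥ CU idle ⇒ 5c, clock 5
[1] DMA t1→B (2c) ∥ CU A:t0 (5c) ⇒ 5c, clock 10
[2] DMA t2→A (6c) ∥ CU B:t1 (3c) ⇒ 6c, clock 16
[3] DMA t3→B (8c) ∥ CU A:t2 (3c) ⇒ 8c, clock 24
[4] DMA t4→A (9c) ∥ CU B:t3 (3c) ⇒ 9c, clock 33
[5] DMA t5→B (3c) ∥ CU A:t4 (7c) ⇒ 7c, clock 40
[6] DMA idle ∥ CU B:t5 (3c) ⇒ 3c, clock 43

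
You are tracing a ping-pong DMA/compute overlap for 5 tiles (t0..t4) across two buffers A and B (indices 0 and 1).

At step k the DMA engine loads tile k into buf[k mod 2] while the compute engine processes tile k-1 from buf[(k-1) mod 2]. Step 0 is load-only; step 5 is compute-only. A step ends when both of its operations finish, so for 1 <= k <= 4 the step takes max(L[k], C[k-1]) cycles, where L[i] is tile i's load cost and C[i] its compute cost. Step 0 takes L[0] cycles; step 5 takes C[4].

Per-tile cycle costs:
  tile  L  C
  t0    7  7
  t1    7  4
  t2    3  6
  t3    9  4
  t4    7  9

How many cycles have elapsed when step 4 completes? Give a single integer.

end_cycle[4] = 34

[0] DMA t0→A (7c) ∥ CU idle ⇒ 7c, clock 7
[1] DMA t1→B (7c) ∥ CU A:t0 (7c) ⇒ 7c, clock 14
[2] DMA t2→A (3c) ∥ CU B:t1 (4c) ⇒ 4c, clock 18
[3] DMA t3→B (9c) ∥ CU A:t2 (6c) ⇒ 9c, clock 27
[4] DMA t4→A (7c) ∥ CU B:t3 (4c) ⇒ 7c, clock 34
[5] DMA idle ∥ CU A:t4 (9c) ⇒ 9c, clock 43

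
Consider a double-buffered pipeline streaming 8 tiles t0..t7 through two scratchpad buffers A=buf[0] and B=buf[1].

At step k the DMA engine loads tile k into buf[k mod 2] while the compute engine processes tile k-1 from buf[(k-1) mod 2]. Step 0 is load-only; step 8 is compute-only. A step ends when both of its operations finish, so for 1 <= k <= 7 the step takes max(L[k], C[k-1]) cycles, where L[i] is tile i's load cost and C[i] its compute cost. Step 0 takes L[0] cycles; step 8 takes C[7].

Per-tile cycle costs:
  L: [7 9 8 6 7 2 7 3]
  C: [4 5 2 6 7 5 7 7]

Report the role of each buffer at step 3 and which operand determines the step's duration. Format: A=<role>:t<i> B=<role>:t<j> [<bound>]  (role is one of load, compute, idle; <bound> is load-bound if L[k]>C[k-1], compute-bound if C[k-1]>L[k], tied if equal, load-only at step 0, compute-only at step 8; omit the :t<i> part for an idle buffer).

  0. 7=7c; end=7; A:t0 B:-
  1. max(9,4)=9c; end=16; A:t0 B:t1
  2. max(8,5)=8c; end=24; A:t2 B:t1
  3. max(6,2)=6c; end=30; A:t2 B:t3
  4. max(7,6)=7c; end=37; A:t4 B:t3
  5. max(2,7)=7c; end=44; A:t4 B:t5
  6. max(7,5)=7c; end=51; A:t6 B:t5
  7. max(3,7)=7c; end=58; A:t6 B:t7
  8. 7=7c; end=65; A:t6 B:t7

step 3: A=compute:t2 B=load:t3 [load-bound]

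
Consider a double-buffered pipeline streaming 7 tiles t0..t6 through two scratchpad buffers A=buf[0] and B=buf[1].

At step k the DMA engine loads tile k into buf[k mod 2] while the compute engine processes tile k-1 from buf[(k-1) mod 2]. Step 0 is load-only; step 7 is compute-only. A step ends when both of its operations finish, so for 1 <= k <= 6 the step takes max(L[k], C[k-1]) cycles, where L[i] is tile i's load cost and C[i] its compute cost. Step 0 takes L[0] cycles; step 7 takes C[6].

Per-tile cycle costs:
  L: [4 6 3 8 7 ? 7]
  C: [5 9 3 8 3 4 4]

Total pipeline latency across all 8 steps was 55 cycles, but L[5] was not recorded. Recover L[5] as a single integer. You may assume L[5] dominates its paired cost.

step 0 | dur = L[0]=4 = 4
step 1 | dur = max(L[1]=6, C[0]=5) = 6
step 2 | dur = max(L[2]=3, C[1]=9) = 9
step 3 | dur = max(L[3]=8, C[2]=3) = 8
step 4 | dur = max(L[4]=7, C[3]=8) = 8
step 5 | dur = max(L[5]=?, C[4]=3) = L[5]  (unknown; binding)
step 6 | dur = max(L[6]=7, C[5]=4) = 7
step 7 | dur = C[6]=4 = 4
sum of known step durations = 46
dur[5] = total - known = 55 - 46 = 9
L[5] is the binding max in step 5, so L[5] = dur[5] = 9

L[5] = 9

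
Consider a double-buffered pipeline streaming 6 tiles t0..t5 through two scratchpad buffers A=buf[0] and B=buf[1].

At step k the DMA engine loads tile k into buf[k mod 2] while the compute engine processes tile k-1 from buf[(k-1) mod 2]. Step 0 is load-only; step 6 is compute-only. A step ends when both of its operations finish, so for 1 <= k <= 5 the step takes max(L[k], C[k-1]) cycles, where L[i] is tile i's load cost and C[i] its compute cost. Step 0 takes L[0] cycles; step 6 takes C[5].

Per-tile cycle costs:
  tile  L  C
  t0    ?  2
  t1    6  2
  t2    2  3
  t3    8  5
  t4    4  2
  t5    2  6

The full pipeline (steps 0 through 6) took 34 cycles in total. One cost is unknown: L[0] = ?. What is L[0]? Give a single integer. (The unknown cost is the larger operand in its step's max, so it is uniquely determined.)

step 0 = dur = L[0]=? = L[0]  (unknown; binding)
step 1 = dur = max(L[1]=6, C[0]=2) = 6
step 2 = dur = max(L[2]=2, C[1]=2) = 2
step 3 = dur = max(L[3]=8, C[2]=3) = 8
step 4 = dur = max(L[4]=4, C[3]=5) = 5
step 5 = dur = max(L[5]=2, C[4]=2) = 2
step 6 = dur = C[5]=6 = 6
sum of known step durations = 29
dur[0] = total - known = 34 - 29 = 5
L[0] is the binding max in step 0, so L[0] = dur[0] = 5

L[0] = 5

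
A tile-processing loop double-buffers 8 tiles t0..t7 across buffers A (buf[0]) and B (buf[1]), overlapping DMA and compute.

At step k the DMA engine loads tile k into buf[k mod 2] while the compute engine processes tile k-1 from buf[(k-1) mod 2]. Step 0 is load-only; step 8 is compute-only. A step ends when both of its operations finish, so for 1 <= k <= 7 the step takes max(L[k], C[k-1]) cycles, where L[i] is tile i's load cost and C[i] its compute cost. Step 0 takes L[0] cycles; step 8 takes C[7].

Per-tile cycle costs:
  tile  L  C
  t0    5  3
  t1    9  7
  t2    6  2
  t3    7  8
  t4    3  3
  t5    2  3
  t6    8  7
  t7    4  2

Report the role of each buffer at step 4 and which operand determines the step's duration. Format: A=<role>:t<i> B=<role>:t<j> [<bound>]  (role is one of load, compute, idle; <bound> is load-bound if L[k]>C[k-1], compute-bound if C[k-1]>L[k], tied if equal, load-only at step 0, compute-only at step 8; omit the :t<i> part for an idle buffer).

k=0 load=t0/5c comp=- wait=5 total=5
k=1 load=t1/9c comp=t0/3c wait=9 total=14
k=2 load=t2/6c comp=t1/7c wait=7 total=21
k=3 load=t3/7c comp=t2/2c wait=7 total=28
k=4 load=t4/3c comp=t3/8c wait=8 total=36
k=5 load=t5/2c comp=t4/3c wait=3 total=39
k=6 load=t6/8c comp=t5/3c wait=8 total=47
k=7 load=t7/4c comp=t6/7c wait=7 total=54
k=8 load=- comp=t7/2c wait=2 total=56

step 4: A=load:t4 B=compute:t3 [compute-bound]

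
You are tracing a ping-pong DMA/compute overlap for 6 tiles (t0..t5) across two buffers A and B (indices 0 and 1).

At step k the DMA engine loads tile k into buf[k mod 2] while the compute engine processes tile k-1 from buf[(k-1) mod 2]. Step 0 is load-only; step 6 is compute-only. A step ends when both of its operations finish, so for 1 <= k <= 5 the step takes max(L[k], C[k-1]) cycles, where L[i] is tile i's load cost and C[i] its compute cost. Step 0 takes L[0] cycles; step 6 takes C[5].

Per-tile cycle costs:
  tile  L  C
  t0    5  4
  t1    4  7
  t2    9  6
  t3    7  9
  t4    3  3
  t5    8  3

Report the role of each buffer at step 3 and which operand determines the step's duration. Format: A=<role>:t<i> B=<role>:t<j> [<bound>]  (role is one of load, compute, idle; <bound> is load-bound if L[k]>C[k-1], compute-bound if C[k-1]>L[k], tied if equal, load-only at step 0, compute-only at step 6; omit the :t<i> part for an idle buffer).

k=0 load=t0/5c comp=- wait=5 total=5
k=1 load=t1/4c comp=t0/4c wait=4 total=9
k=2 load=t2/9c comp=t1/7c wait=9 total=18
k=3 load=t3/7c comp=t2/6c wait=7 total=25
k=4 load=t4/3c comp=t3/9c wait=9 total=34
k=5 load=t5/8c comp=t4/3c wait=8 total=42
k=6 load=- comp=t5/3c wait=3 total=45

step 3: A=compute:t2 B=load:t3 [load-bound]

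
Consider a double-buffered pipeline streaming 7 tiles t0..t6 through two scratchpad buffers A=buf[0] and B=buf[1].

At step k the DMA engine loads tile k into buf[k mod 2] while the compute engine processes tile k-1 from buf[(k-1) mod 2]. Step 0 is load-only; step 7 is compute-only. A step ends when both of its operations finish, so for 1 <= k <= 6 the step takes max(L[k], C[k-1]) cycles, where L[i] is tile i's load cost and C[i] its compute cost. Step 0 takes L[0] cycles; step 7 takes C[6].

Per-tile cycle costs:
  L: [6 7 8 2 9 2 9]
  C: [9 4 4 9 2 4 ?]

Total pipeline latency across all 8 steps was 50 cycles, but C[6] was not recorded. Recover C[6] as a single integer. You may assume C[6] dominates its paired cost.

step 0: dur = L[0]=6 = 6
step 1: dur = max(L[1]=7, C[0]=9) = 9
step 2: dur = max(L[2]=8, C[1]=4) = 8
step 3: dur = max(L[3]=2, C[2]=4) = 4
step 4: dur = max(L[4]=9, C[3]=9) = 9
step 5: dur = max(L[5]=2, C[4]=2) = 2
step 6: dur = max(L[6]=9, C[5]=4) = 9
step 7: dur = C[6]=? = C[6]  (unknown; binding)
sum of known step durations = 47
dur[7] = total - known = 50 - 47 = 3
C[6] is the binding max in step 7, so C[6] = dur[7] = 3

C[6] = 3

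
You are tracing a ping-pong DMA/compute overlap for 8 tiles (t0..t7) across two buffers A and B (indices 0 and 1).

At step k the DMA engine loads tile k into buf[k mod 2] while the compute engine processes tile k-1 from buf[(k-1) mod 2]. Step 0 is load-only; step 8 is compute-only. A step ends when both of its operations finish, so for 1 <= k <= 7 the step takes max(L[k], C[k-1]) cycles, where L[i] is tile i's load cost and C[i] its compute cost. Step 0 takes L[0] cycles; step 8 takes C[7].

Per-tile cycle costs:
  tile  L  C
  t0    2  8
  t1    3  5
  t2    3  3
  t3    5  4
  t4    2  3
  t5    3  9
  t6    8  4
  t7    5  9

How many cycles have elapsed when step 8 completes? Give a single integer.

k=0 load=t0/2c comp=- wait=2 total=2
k=1 load=t1/3c comp=t0/8c wait=8 total=10
k=2 load=t2/3c comp=t1/5c wait=5 total=15
k=3 load=t3/5c comp=t2/3c wait=5 total=20
k=4 load=t4/2c comp=t3/4c wait=4 total=24
k=5 load=t5/3c comp=t4/3c wait=3 total=27
k=6 load=t6/8c comp=t5/9c wait=9 total=36
k=7 load=t7/5c comp=t6/4c wait=5 total=41
k=8 load=- comp=t7/9c wait=9 total=50

end_cycle[8] = 50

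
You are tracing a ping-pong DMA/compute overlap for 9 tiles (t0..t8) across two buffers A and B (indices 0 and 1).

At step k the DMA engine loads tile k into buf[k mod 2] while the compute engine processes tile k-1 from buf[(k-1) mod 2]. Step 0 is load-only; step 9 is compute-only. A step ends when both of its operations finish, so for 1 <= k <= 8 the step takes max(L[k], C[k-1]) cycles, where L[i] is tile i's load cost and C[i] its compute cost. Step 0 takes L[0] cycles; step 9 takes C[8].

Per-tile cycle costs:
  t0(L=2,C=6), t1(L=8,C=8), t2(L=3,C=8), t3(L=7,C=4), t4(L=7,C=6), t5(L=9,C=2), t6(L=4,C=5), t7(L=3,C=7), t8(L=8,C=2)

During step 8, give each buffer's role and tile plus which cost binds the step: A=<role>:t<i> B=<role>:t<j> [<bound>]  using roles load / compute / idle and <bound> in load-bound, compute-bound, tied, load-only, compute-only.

  0. 2=2c; end=2; A:t0 B:-
  1. max(8,6)=8c; end=10; A:t0 B:t1
  2. max(3,8)=8c; end=18; A:t2 B:t1
  3. max(7,8)=8c; end=26; A:t2 B:t3
  4. max(7,4)=7c; end=33; A:t4 B:t3
  5. max(9,6)=9c; end=42; A:t4 B:t5
  6. max(4,2)=4c; end=46; A:t6 B:t5
  7. max(3,5)=5c; end=51; A:t6 B:t7
  8. max(8,7)=8c; end=59; A:t8 B:t7
  9. 2=2c; end=61; A:t8 B:t7

step 8: A=load:t8 B=compute:t7 [load-bound]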